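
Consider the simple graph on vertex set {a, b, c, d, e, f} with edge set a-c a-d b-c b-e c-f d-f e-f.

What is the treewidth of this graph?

A width-2 tree decomposition is:
Bags: B1 = {a, d, f}  B2 = {a, c, f}  B3 = {c, e, f}  B4 = {b, c, e}
Tree: B1–B2, B2–B3, B3–B4
Every bag has size at most 3, so the width is 3 − 1 = 2 and tw(G) ≤ 2. The edges d–a–c–f–d form a cycle, so G is not a tree and its treewidth is at least 2. Therefore the treewidth is 2.

2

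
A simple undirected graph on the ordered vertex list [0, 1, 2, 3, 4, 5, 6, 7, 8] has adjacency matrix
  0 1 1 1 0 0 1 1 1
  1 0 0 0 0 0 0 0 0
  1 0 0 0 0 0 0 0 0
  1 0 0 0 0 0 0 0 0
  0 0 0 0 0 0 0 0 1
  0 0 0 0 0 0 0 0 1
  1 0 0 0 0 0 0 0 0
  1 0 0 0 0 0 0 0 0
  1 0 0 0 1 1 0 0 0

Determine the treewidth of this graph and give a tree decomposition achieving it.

Treewidth 1.
One optimal decomposition is:
Bags: B1 = {0, 8}  B2 = {0, 1}  B3 = {0, 2}  B4 = {5, 8}  B5 = {0, 3}  B6 = {0, 7}  B7 = {4, 8}  B8 = {0, 6}
Tree: B1–B2, B2–B3, B1–B4, B1–B5, B1–B6, B4–B7, B2–B8

Every bag has size at most 2, so the width is 2 − 1 = 1 and tw(G) ≤ 1. G has an edge, so its treewidth is at least 1. Hence tw(G) = 1 exactly.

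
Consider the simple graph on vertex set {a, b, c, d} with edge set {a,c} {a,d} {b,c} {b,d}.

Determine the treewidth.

A width-2 tree decomposition is:
Bags: B1 = {b, c, d}  B2 = {a, c, d}
Tree: B1–B2
The largest bag has 3 vertices, giving width 2; this decomposition certifies tw(G) ≤ 2. For the lower bound, G contains the cycle d–b–c–a–d, so G is not a forest; only forests have treewidth ≤ 1, hence tw(G) ≥ 2. Therefore the treewidth is 2.

2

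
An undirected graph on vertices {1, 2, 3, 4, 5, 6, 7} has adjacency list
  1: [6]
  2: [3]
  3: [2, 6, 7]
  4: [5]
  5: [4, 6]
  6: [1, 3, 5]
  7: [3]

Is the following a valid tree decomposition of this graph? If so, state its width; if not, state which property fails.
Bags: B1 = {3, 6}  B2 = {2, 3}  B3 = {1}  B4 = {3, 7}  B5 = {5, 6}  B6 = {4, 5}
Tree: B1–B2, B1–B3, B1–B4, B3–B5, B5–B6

A tree decomposition must satisfy three properties: every vertex lies in some bag; for every edge, both endpoints lie together in some bag; and for every vertex, the bags containing it form a connected subtree. Here edge (6,1) lies in no bag, so the decomposition is invalid.

No — edge (6,1) lies in no bag.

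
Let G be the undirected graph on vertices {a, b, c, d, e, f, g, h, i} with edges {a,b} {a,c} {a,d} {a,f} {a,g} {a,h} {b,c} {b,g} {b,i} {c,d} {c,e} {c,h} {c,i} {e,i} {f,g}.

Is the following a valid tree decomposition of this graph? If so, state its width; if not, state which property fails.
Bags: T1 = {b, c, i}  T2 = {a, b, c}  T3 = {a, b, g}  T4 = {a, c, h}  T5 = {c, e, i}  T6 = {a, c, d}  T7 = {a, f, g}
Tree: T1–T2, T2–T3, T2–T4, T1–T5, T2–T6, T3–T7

Yes; width 2.

Every vertex of G appears in some bag (union = {a, b, c, d, e, f, g, h, i}); every edge is covered by a bag; and for each vertex v the set of bags containing v is connected in the bag tree. The decomposition is therefore valid. The largest bag has 3 vertices, so the width is 2.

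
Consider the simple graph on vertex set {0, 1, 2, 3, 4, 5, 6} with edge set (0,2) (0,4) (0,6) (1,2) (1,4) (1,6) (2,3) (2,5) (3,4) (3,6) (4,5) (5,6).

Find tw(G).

3

A width-3 tree decomposition is:
Bags: B1 = {2, 4, 5, 6}  B2 = {2, 3, 4, 6}  B3 = {0, 2, 4, 6}  B4 = {1, 2, 4, 6}
Tree: B1–B2, B2–B3, B3–B4
Each bag holds 4 vertices, so the decomposition has width 3, which upper-bounds the treewidth. For the lower bound: the 4 vertex sets {4,5}, {2,3}, {6}, {0} are disjoint, each induces a connected subgraph, and every pair is joined by at least one edge of G. Contracting each set to a single vertex therefore yields K_{4} as a minor, and since treewidth is minor-monotone, tw(G) ≥ tw(K_{4}) = 3. Combining the bounds, tw(G) = 3.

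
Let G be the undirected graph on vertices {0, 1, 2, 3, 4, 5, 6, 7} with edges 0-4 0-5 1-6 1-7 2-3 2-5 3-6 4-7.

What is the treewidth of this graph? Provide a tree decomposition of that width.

Every bag has size at most 3, so the width is 3 − 1 = 2 and tw(G) ≤ 2. For the lower bound, G contains the cycle 1–6–3–2–5–0–4–7–1, so G is not a forest; only forests have treewidth ≤ 1, hence tw(G) ≥ 2. Hence tw(G) = 2 exactly.

Treewidth 2.
One such decomposition:
Bags: B1 = {1, 3, 6}  B2 = {1, 2, 3}  B3 = {1, 2, 5}  B4 = {0, 1, 5}  B5 = {0, 1, 4}  B6 = {1, 4, 7}
Tree: B1–B2, B2–B3, B3–B4, B4–B5, B5–B6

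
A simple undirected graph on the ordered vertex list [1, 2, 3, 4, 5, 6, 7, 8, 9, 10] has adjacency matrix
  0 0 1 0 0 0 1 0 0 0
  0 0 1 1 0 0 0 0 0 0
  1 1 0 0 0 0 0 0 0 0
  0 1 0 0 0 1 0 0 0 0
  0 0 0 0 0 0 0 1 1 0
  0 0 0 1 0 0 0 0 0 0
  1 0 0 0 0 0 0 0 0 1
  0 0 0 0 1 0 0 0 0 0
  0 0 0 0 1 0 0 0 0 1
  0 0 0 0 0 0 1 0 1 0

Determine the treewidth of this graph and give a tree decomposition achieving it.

The largest bag has 2 vertices, giving width 1; this decomposition certifies tw(G) ≤ 1. Any graph with an edge has treewidth ≥ 1, and G has the edge 8–5. Therefore the treewidth is 1.

Treewidth 1.
One optimal decomposition is:
Bags: B1 = {5, 8}  B2 = {5, 9}  B3 = {9, 10}  B4 = {7, 10}  B5 = {1, 7}  B6 = {1, 3}  B7 = {2, 3}  B8 = {2, 4}  B9 = {4, 6}
Tree: B1–B2, B2–B3, B3–B4, B4–B5, B5–B6, B6–B7, B7–B8, B8–B9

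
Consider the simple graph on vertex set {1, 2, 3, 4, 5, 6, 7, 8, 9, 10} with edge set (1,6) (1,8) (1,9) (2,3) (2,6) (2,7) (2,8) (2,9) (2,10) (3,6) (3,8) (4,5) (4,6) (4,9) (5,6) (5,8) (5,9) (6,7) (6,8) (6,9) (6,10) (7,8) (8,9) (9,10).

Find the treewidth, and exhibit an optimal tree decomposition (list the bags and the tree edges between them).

The largest bag has 4 vertices, giving width 3; this decomposition certifies tw(G) ≤ 3. On the other hand G contains the 4-clique {1, 6, 8, 9}. A clique must lie in a single bag of any decomposition, so no decomposition can have width below 3. Hence tw(G) = 3 exactly.

Treewidth 3.
One such decomposition:
Bags: B1 = {2, 6, 8, 9}  B2 = {1, 6, 8, 9}  B3 = {2, 6, 7, 8}  B4 = {5, 6, 8, 9}  B5 = {2, 3, 6, 8}  B6 = {4, 5, 6, 9}  B7 = {2, 6, 9, 10}
Tree: B1–B2, B1–B3, B1–B4, B1–B5, B4–B6, B1–B7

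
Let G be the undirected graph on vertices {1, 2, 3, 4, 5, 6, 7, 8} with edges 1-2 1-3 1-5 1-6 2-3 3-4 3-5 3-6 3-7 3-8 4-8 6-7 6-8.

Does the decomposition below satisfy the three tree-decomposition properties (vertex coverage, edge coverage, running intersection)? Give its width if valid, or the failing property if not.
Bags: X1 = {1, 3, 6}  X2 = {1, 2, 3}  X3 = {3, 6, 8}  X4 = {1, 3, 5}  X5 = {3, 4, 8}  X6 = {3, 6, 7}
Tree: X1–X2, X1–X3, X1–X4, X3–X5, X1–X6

Every vertex of G appears in some bag (union = {1, 2, 3, 4, 5, 6, 7, 8}); every edge is covered by a bag; and for each vertex v the set of bags containing v is connected in the bag tree. The decomposition is therefore valid. The largest bag has 3 vertices, so the width is 2.

Yes; width 2.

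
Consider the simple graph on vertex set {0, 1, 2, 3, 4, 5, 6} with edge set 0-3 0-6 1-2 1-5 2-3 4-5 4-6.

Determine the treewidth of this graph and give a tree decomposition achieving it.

Each bag holds 3 vertices, so the decomposition has width 2, which upper-bounds the treewidth. Since 5–1–2–3–0–6–4–5 is a cycle in G, G is not acyclic. Forests are exactly the graphs of treewidth ≤ 1, so tw(G) ≥ 2. Hence tw(G) = 2 exactly.

Treewidth 2.
One such decomposition:
Bags: B1 = {1, 2, 5}  B2 = {2, 3, 5}  B3 = {0, 3, 5}  B4 = {0, 5, 6}  B5 = {4, 5, 6}
Tree: B1–B2, B2–B3, B3–B4, B4–B5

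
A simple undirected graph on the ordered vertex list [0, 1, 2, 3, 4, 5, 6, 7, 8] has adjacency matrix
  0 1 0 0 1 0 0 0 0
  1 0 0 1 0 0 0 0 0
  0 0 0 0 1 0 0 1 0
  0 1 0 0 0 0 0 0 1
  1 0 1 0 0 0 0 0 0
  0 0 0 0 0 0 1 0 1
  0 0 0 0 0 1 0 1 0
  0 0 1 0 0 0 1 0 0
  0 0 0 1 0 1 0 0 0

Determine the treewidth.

2

A width-2 tree decomposition is:
Bags: B1 = {0, 1, 3}  B2 = {0, 3, 8}  B3 = {0, 5, 8}  B4 = {0, 5, 6}  B5 = {0, 6, 7}  B6 = {0, 2, 7}  B7 = {0, 2, 4}
Tree: B1–B2, B2–B3, B3–B4, B4–B5, B5–B6, B6–B7
Each bag holds 3 vertices, so the decomposition has width 2, which upper-bounds the treewidth. Since 0–1–3–8–5–6–7–2–4–0 is a cycle in G, G is not acyclic. Forests are exactly the graphs of treewidth ≤ 1, so tw(G) ≥ 2. The upper and lower bounds meet at 2, so that is the treewidth.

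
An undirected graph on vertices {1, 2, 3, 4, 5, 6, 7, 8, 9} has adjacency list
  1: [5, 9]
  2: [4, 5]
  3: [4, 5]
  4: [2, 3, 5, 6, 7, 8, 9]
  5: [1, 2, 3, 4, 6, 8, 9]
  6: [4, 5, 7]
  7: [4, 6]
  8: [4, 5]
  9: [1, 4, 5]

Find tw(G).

A width-2 tree decomposition is:
Bags: B1 = {4, 5, 9}  B2 = {3, 4, 5}  B3 = {4, 5, 6}  B4 = {2, 4, 5}  B5 = {1, 5, 9}  B6 = {4, 5, 8}  B7 = {4, 6, 7}
Tree: B1–B2, B2–B3, B3–B4, B1–B5, B4–B6, B3–B7
Each bag holds 3 vertices, so the decomposition has width 2, which upper-bounds the treewidth. On the other hand G contains the 3-clique {1, 5, 9}. A clique must lie in a single bag of any decomposition, so no decomposition can have width below 2. Hence tw(G) = 2 exactly.

2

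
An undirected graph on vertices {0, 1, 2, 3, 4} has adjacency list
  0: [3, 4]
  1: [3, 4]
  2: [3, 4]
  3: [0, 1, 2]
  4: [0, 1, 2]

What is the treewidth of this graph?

2

A width-2 tree decomposition is:
Bags: B1 = {2, 3, 4}  B2 = {1, 3, 4}  B3 = {0, 3, 4}
Tree: B1–B2, B2–B3
Each bag holds 3 vertices, so the decomposition has width 2, which upper-bounds the treewidth. The edges 3–2–4–1–3 form a cycle, so G is not a tree and its treewidth is at least 2. Hence tw(G) = 2 exactly.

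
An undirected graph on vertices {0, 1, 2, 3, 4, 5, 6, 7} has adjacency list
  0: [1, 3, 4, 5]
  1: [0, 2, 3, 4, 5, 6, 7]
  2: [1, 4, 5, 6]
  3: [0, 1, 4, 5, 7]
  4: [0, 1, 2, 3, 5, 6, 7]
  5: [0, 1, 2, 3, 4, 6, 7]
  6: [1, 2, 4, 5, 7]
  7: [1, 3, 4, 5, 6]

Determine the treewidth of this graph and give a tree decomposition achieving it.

Treewidth 4.
One optimal decomposition is:
Bags: B1 = {1, 3, 4, 5, 7}  B2 = {0, 1, 3, 4, 5}  B3 = {1, 4, 5, 6, 7}  B4 = {1, 2, 4, 5, 6}
Tree: B1–B2, B1–B3, B3–B4

Every bag has size at most 5, so the width is 5 − 1 = 4 and tw(G) ≤ 4. On the other hand G contains the 5-clique {1, 2, 4, 5, 6}. A clique must lie in a single bag of any decomposition, so no decomposition can have width below 4. Therefore the treewidth is 4.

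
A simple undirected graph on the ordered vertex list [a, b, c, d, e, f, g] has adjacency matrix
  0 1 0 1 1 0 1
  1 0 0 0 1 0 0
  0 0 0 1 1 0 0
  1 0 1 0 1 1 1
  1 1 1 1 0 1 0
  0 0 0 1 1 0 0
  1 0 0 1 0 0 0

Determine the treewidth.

2

A width-2 tree decomposition is:
Bags: B1 = {d, e, f}  B2 = {a, d, e}  B3 = {a, d, g}  B4 = {a, b, e}  B5 = {c, d, e}
Tree: B1–B2, B2–B3, B2–B4, B1–B5
Every bag has size at most 3, so the width is 3 − 1 = 2 and tw(G) ≤ 2. For the lower bound, the 3 vertices {a, d, g} are pairwise adjacent, and any tree decomposition puts a clique entirely inside one bag — forcing width ≥ 2. Combining the bounds, tw(G) = 2.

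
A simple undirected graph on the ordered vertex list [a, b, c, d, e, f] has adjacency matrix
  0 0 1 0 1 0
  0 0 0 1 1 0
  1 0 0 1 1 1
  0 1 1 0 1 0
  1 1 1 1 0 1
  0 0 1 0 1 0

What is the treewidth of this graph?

2

A width-2 tree decomposition is:
Bags: B1 = {b, d, e}  B2 = {c, d, e}  B3 = {a, c, e}  B4 = {c, e, f}
Tree: B1–B2, B2–B3, B3–B4
Each bag holds 3 vertices, so the decomposition has width 2, which upper-bounds the treewidth. For the lower bound, the 3 vertices {c, d, e} are pairwise adjacent, and any tree decomposition puts a clique entirely inside one bag — forcing width ≥ 2. Combining the bounds, tw(G) = 2.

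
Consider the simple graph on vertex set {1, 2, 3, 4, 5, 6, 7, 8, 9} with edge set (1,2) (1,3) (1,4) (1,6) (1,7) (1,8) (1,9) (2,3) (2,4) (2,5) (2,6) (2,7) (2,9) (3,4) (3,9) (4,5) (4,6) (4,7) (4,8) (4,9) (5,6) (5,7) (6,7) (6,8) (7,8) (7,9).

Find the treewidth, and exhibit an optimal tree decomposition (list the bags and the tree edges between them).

Every bag has size at most 5, so the width is 5 − 1 = 4 and tw(G) ≤ 4. For the lower bound, the 5 vertices {1, 4, 6, 7, 8} are pairwise adjacent, and any tree decomposition puts a clique entirely inside one bag — forcing width ≥ 4. The upper and lower bounds meet at 4, so that is the treewidth.

Treewidth 4.
One such decomposition:
Bags: B1 = {1, 4, 6, 7, 8}  B2 = {1, 2, 4, 6, 7}  B3 = {1, 2, 4, 7, 9}  B4 = {1, 2, 3, 4, 9}  B5 = {2, 4, 5, 6, 7}
Tree: B1–B2, B2–B3, B3–B4, B2–B5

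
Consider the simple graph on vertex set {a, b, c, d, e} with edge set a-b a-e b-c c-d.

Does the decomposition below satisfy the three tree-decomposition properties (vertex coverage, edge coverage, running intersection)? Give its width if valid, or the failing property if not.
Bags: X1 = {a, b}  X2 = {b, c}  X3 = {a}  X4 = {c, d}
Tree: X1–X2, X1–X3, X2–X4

No — vertex e appears in no bag.

A tree decomposition must satisfy three properties: every vertex lies in some bag; for every edge, both endpoints lie together in some bag; and for every vertex, the bags containing it form a connected subtree. Here vertex e appears in no bag, so the decomposition is invalid.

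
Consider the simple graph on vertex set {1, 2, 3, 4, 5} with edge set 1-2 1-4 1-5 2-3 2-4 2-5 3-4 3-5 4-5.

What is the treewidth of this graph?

3

A width-3 tree decomposition is:
Bags: B1 = {2, 3, 4, 5}  B2 = {1, 2, 4, 5}
Tree: B1–B2
Each bag holds 4 vertices, so the decomposition has width 3, which upper-bounds the treewidth. Conversely, {1, 2, 4, 5} is a clique of size 4, and the vertices of any clique must share a bag in every tree decomposition; so some bag has ≥ 4 vertices and tw(G) ≥ 3. Combining the bounds, tw(G) = 3.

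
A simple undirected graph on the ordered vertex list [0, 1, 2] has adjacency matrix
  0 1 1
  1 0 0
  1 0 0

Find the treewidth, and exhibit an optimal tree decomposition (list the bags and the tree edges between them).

Every bag has size at most 2, so the width is 2 − 1 = 1 and tw(G) ≤ 1. Any graph with an edge has treewidth ≥ 1, and G has the edge 1–0. Hence tw(G) = 1 exactly.

Treewidth 1.
One such decomposition:
Bags: B1 = {0, 1}  B2 = {0, 2}
Tree: B1–B2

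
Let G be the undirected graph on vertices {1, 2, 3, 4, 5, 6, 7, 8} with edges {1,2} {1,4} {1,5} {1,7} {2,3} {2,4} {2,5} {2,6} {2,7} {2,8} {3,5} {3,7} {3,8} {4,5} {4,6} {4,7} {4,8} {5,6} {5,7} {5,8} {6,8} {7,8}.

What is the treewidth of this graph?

4

A width-4 tree decomposition is:
Bags: B1 = {2, 3, 5, 7, 8}  B2 = {2, 4, 5, 7, 8}  B3 = {1, 2, 4, 5, 7}  B4 = {2, 4, 5, 6, 8}
Tree: B1–B2, B2–B3, B2–B4
Every bag has size at most 5, so the width is 5 − 1 = 4 and tw(G) ≤ 4. Conversely, {2, 3, 5, 7, 8} is a clique of size 5, and the vertices of any clique must share a bag in every tree decomposition; so some bag has ≥ 5 vertices and tw(G) ≥ 4. Hence tw(G) = 4 exactly.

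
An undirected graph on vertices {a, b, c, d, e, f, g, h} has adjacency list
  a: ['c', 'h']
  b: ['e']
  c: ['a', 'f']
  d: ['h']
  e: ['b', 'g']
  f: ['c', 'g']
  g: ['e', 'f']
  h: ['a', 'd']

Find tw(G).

1

A width-1 tree decomposition is:
Bags: B1 = {d, h}  B2 = {a, h}  B3 = {a, c}  B4 = {c, f}  B5 = {f, g}  B6 = {e, g}  B7 = {b, e}
Tree: B1–B2, B2–B3, B3–B4, B4–B5, B5–B6, B6–B7
Each bag holds 2 vertices, so the decomposition has width 1, which upper-bounds the treewidth. Since G has at least one edge (e.g. d–h), it is not an edgeless graph, so tw(G) ≥ 1. Therefore the treewidth is 1.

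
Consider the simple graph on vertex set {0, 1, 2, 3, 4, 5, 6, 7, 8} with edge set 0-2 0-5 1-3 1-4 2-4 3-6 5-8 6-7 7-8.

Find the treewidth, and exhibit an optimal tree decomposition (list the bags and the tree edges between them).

Every bag has size at most 3, so the width is 3 − 1 = 2 and tw(G) ≤ 2. Since 6–3–1–4–2–0–5–8–7–6 is a cycle in G, G is not acyclic. Forests are exactly the graphs of treewidth ≤ 1, so tw(G) ≥ 2. Therefore the treewidth is 2.

Treewidth 2.
Bags: B1 = {1, 3, 6}  B2 = {1, 4, 6}  B3 = {2, 4, 6}  B4 = {0, 2, 6}  B5 = {0, 5, 6}  B6 = {5, 6, 8}  B7 = {6, 7, 8}
Tree: B1–B2, B2–B3, B3–B4, B4–B5, B5–B6, B6–B7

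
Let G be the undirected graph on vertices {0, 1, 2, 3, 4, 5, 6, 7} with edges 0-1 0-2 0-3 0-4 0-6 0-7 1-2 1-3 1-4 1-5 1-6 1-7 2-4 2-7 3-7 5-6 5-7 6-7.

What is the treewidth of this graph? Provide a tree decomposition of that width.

Treewidth 3.
One optimal decomposition is:
Bags: B1 = {0, 1, 6, 7}  B2 = {0, 1, 2, 7}  B3 = {1, 5, 6, 7}  B4 = {0, 1, 3, 7}  B5 = {0, 1, 2, 4}
Tree: B1–B2, B1–B3, B2–B4, B2–B5

The largest bag has 4 vertices, giving width 3; this decomposition certifies tw(G) ≤ 3. On the other hand G contains the 4-clique {0, 1, 2, 4}. A clique must lie in a single bag of any decomposition, so no decomposition can have width below 3. The upper and lower bounds meet at 3, so that is the treewidth.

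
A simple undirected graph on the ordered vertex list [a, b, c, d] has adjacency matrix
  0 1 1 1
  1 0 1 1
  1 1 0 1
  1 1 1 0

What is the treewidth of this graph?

3

A width-3 tree decomposition is:
Bags: B1 = {a, b, c, d}
Tree: (single bag)
With just one bag of size 4, the width is 4 − 1 = 3, so tw(G) ≤ 3. For the lower bound, the 4 vertices {a, b, c, d} are pairwise adjacent, and any tree decomposition puts a clique entirely inside one bag — forcing width ≥ 3. Therefore the treewidth is 3.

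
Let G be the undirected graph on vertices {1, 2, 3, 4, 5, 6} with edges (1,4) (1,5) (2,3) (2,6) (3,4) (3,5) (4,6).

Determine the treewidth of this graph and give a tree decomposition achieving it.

Every bag has size at most 3, so the width is 3 − 1 = 2 and tw(G) ≤ 2. Since 1–5–3–4–1 is a cycle in G, G is not acyclic. Forests are exactly the graphs of treewidth ≤ 1, so tw(G) ≥ 2. Therefore the treewidth is 2.

Treewidth 2.
Bags: B1 = {1, 4, 5}  B2 = {3, 4, 5}  B3 = {3, 4, 6}  B4 = {2, 3, 6}
Tree: B1–B2, B2–B3, B3–B4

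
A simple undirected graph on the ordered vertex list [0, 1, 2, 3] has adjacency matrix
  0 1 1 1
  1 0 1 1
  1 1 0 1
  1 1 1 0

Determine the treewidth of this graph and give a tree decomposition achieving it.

A single bag containing all 4 vertices is trivially a valid decomposition of width 3. On the other hand G contains the 4-clique {0, 1, 2, 3}. A clique must lie in a single bag of any decomposition, so no decomposition can have width below 3. Therefore the treewidth is 3.

Treewidth 3.
Bags: B1 = {0, 1, 2, 3}
Tree: (single bag)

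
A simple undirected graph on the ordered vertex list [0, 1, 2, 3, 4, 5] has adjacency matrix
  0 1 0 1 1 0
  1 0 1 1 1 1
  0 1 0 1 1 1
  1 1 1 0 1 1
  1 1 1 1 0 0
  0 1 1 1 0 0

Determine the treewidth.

A width-3 tree decomposition is:
Bags: B1 = {0, 1, 3, 4}  B2 = {1, 2, 3, 4}  B3 = {1, 2, 3, 5}
Tree: B1–B2, B2–B3
Every bag has size at most 4, so the width is 4 − 1 = 3 and tw(G) ≤ 3. Conversely, {0, 1, 3, 4} is a clique of size 4, and the vertices of any clique must share a bag in every tree decomposition; so some bag has ≥ 4 vertices and tw(G) ≥ 3. Therefore the treewidth is 3.

3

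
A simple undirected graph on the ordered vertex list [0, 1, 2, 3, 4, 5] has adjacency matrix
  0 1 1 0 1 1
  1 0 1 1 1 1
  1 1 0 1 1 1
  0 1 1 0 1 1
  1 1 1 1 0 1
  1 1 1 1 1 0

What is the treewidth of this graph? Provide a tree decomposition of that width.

Every bag has size at most 5, so the width is 5 − 1 = 4 and tw(G) ≤ 4. Conversely, {0, 1, 2, 4, 5} is a clique of size 5, and the vertices of any clique must share a bag in every tree decomposition; so some bag has ≥ 5 vertices and tw(G) ≥ 4. Combining the bounds, tw(G) = 4.

Treewidth 4.
Bags: B1 = {0, 1, 2, 4, 5}  B2 = {1, 2, 3, 4, 5}
Tree: B1–B2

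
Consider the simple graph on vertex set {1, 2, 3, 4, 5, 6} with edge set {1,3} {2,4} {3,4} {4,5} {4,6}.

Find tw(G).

1

A width-1 tree decomposition is:
Bags: B1 = {2, 4}  B2 = {3, 4}  B3 = {4, 5}  B4 = {4, 6}  B5 = {1, 3}
Tree: B1–B2, B2–B3, B1–B4, B2–B5
Each bag holds 2 vertices, so the decomposition has width 1, which upper-bounds the treewidth. Any graph with an edge has treewidth ≥ 1, and G has the edge 2–4. The upper and lower bounds meet at 1, so that is the treewidth.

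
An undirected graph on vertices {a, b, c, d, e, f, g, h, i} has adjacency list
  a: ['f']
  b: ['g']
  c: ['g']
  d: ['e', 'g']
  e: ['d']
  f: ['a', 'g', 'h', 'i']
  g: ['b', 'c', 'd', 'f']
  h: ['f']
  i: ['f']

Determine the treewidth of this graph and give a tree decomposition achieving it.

Each bag holds 2 vertices, so the decomposition has width 1, which upper-bounds the treewidth. G has an edge, so its treewidth is at least 1. Therefore the treewidth is 1.

Treewidth 1.
One such decomposition:
Bags: B1 = {f, h}  B2 = {f, g}  B3 = {b, g}  B4 = {d, g}  B5 = {f, i}  B6 = {d, e}  B7 = {c, g}  B8 = {a, f}
Tree: B1–B2, B2–B3, B2–B4, B1–B5, B4–B6, B2–B7, B5–B8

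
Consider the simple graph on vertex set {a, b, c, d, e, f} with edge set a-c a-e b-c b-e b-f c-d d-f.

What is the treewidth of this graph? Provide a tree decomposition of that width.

Treewidth 2.
One optimal decomposition is:
Bags: B1 = {a, b, e}  B2 = {a, b, c}  B3 = {b, c, f}  B4 = {c, d, f}
Tree: B1–B2, B2–B3, B3–B4

Each bag holds 3 vertices, so the decomposition has width 2, which upper-bounds the treewidth. Since e–a–c–b–e is a cycle in G, G is not acyclic. Forests are exactly the graphs of treewidth ≤ 1, so tw(G) ≥ 2. Combining the bounds, tw(G) = 2.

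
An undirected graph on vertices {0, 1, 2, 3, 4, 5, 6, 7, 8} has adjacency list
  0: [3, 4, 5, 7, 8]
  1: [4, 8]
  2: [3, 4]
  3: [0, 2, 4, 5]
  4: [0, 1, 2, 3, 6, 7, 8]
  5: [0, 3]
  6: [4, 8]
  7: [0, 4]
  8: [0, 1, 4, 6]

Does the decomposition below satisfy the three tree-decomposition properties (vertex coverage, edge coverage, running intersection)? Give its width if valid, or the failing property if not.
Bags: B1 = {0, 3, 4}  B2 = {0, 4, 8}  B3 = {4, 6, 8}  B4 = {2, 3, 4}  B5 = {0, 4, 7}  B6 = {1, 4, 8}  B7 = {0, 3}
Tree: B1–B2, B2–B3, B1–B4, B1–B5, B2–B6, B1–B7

A tree decomposition must satisfy three properties: every vertex lies in some bag; for every edge, both endpoints lie together in some bag; and for every vertex, the bags containing it form a connected subtree. Here vertex 5 appears in no bag, so the decomposition is invalid.

No — vertex 5 appears in no bag.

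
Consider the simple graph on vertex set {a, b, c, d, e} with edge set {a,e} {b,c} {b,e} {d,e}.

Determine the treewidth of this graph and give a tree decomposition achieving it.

Treewidth 1.
Bags: B1 = {a, e}  B2 = {b, e}  B3 = {d, e}  B4 = {b, c}
Tree: B1–B2, B2–B3, B2–B4

The largest bag has 2 vertices, giving width 1; this decomposition certifies tw(G) ≤ 1. Any graph with an edge has treewidth ≥ 1, and G has the edge a–e. Combining the bounds, tw(G) = 1.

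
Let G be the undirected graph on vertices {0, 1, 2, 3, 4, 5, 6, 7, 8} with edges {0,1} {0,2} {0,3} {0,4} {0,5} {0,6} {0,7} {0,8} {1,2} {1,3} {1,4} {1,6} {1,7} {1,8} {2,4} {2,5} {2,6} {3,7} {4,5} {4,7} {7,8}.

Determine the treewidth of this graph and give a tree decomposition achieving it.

Treewidth 3.
One optimal decomposition is:
Bags: B1 = {0, 1, 4, 7}  B2 = {0, 1, 2, 4}  B3 = {0, 1, 3, 7}  B4 = {0, 2, 4, 5}  B5 = {0, 1, 2, 6}  B6 = {0, 1, 7, 8}
Tree: B1–B2, B1–B3, B2–B4, B2–B5, B3–B6

Each bag holds 4 vertices, so the decomposition has width 3, which upper-bounds the treewidth. For the lower bound, the 4 vertices {0, 1, 2, 4} are pairwise adjacent, and any tree decomposition puts a clique entirely inside one bag — forcing width ≥ 3. Therefore the treewidth is 3.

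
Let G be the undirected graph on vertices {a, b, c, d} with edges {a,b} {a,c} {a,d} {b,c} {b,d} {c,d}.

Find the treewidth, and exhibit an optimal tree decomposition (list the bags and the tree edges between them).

A single bag containing all 4 vertices is trivially a valid decomposition of width 3. For the lower bound, the 4 vertices {a, b, c, d} are pairwise adjacent, and any tree decomposition puts a clique entirely inside one bag — forcing width ≥ 3. Hence tw(G) = 3 exactly.

Treewidth 3.
Bags: B1 = {a, b, c, d}
Tree: (single bag)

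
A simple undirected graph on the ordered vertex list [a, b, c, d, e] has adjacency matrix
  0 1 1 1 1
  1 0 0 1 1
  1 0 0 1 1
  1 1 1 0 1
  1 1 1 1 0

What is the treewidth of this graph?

A width-3 tree decomposition is:
Bags: B1 = {a, c, d, e}  B2 = {a, b, d, e}
Tree: B1–B2
Each bag holds 4 vertices, so the decomposition has width 3, which upper-bounds the treewidth. Conversely, {a, c, d, e} is a clique of size 4, and the vertices of any clique must share a bag in every tree decomposition; so some bag has ≥ 4 vertices and tw(G) ≥ 3. The upper and lower bounds meet at 3, so that is the treewidth.

3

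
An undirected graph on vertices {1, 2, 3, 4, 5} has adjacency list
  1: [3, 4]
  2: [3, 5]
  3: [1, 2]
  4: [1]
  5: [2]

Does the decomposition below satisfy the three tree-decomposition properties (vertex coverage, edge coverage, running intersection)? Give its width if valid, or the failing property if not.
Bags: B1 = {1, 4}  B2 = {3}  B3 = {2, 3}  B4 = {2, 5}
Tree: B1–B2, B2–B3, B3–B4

No — edge (1,3) lies in no bag.

A tree decomposition must satisfy three properties: every vertex lies in some bag; for every edge, both endpoints lie together in some bag; and for every vertex, the bags containing it form a connected subtree. Here edge (1,3) lies in no bag, so the decomposition is invalid.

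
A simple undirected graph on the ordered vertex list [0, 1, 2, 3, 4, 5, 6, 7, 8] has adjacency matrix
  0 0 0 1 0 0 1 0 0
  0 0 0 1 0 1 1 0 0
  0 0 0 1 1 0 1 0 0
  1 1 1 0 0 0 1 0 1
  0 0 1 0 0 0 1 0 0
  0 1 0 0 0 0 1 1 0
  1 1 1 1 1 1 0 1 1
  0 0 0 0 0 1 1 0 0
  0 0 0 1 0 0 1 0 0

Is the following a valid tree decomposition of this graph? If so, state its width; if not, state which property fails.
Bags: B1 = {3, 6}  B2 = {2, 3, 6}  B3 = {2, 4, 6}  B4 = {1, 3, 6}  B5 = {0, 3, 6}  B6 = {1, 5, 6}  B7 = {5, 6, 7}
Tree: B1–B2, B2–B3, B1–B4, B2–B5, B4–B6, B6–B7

A tree decomposition must satisfy three properties: every vertex lies in some bag; for every edge, both endpoints lie together in some bag; and for every vertex, the bags containing it form a connected subtree. Here vertex 8 appears in no bag, so the decomposition is invalid.

No — vertex 8 appears in no bag.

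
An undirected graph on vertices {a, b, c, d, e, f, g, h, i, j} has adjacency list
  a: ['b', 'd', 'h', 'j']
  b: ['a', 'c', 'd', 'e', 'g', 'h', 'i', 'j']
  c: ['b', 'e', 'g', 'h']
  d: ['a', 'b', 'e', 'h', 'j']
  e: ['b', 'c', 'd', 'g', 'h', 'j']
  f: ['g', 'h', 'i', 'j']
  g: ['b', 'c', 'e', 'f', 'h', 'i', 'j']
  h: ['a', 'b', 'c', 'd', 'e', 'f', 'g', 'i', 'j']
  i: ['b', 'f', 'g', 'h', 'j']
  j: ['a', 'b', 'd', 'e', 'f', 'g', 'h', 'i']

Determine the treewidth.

A width-4 tree decomposition is:
Bags: B1 = {a, b, d, h, j}  B2 = {b, d, e, h, j}  B3 = {b, e, g, h, j}  B4 = {b, g, h, i, j}  B5 = {b, c, e, g, h}  B6 = {f, g, h, i, j}
Tree: B1–B2, B2–B3, B3–B4, B3–B5, B4–B6
Every bag has size at most 5, so the width is 5 − 1 = 4 and tw(G) ≤ 4. For the lower bound, the 5 vertices {f, g, h, i, j} are pairwise adjacent, and any tree decomposition puts a clique entirely inside one bag — forcing width ≥ 4. Hence tw(G) = 4 exactly.

4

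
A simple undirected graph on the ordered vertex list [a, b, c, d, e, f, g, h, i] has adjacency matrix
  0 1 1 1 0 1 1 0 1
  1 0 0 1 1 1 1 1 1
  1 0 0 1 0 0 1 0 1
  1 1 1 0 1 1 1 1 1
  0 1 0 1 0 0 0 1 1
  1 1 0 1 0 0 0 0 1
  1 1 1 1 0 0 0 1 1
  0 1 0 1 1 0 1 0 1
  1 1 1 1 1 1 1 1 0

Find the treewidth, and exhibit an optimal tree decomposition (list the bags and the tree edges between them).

Treewidth 4.
One optimal decomposition is:
Bags: B1 = {a, b, d, f, i}  B2 = {a, b, d, g, i}  B3 = {a, c, d, g, i}  B4 = {b, d, g, h, i}  B5 = {b, d, e, h, i}
Tree: B1–B2, B2–B3, B2–B4, B4–B5

Each bag holds 5 vertices, so the decomposition has width 4, which upper-bounds the treewidth. Conversely, {a, c, d, g, i} is a clique of size 5, and the vertices of any clique must share a bag in every tree decomposition; so some bag has ≥ 5 vertices and tw(G) ≥ 4. Therefore the treewidth is 4.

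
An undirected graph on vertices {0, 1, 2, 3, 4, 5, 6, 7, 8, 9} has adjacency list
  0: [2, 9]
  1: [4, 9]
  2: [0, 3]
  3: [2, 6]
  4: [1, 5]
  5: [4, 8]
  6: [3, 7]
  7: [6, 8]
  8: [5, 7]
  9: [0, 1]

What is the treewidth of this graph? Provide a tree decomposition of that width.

The largest bag has 3 vertices, giving width 2; this decomposition certifies tw(G) ≤ 2. For the lower bound, G contains the cycle 3–6–7–8–5–4–1–9–0–2–3, so G is not a forest; only forests have treewidth ≤ 1, hence tw(G) ≥ 2. The upper and lower bounds meet at 2, so that is the treewidth.

Treewidth 2.
Bags: B1 = {3, 6, 7}  B2 = {3, 7, 8}  B3 = {3, 5, 8}  B4 = {3, 4, 5}  B5 = {1, 3, 4}  B6 = {1, 3, 9}  B7 = {0, 3, 9}  B8 = {0, 2, 3}
Tree: B1–B2, B2–B3, B3–B4, B4–B5, B5–B6, B6–B7, B7–B8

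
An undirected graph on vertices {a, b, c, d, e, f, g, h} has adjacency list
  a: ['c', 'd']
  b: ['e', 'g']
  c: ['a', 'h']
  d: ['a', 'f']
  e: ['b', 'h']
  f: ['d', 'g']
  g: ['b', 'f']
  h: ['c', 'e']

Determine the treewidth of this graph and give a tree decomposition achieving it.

Every bag has size at most 3, so the width is 3 − 1 = 2 and tw(G) ≤ 2. Since h–e–b–g–f–d–a–c–h is a cycle in G, G is not acyclic. Forests are exactly the graphs of treewidth ≤ 1, so tw(G) ≥ 2. The upper and lower bounds meet at 2, so that is the treewidth.

Treewidth 2.
Bags: B1 = {b, e, h}  B2 = {b, g, h}  B3 = {f, g, h}  B4 = {d, f, h}  B5 = {a, d, h}  B6 = {a, c, h}
Tree: B1–B2, B2–B3, B3–B4, B4–B5, B5–B6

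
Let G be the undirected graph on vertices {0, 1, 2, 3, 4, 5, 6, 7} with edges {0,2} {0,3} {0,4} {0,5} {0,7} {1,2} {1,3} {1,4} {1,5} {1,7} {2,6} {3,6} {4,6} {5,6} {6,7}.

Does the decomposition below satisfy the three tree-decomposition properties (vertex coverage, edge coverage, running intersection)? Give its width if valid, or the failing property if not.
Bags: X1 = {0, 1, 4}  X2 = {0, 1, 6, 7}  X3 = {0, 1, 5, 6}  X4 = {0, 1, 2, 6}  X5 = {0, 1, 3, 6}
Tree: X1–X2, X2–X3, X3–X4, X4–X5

A tree decomposition must satisfy three properties: every vertex lies in some bag; for every edge, both endpoints lie together in some bag; and for every vertex, the bags containing it form a connected subtree. Here edge (6,4) lies in no bag, so the decomposition is invalid.

No — edge (6,4) lies in no bag.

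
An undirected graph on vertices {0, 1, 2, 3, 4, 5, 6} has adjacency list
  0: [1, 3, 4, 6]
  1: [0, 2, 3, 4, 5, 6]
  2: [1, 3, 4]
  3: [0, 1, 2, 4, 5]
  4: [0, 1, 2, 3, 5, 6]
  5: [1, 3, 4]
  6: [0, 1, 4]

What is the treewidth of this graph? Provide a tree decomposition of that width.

The largest bag has 4 vertices, giving width 3; this decomposition certifies tw(G) ≤ 3. Conversely, {0, 1, 3, 4} is a clique of size 4, and the vertices of any clique must share a bag in every tree decomposition; so some bag has ≥ 4 vertices and tw(G) ≥ 3. The upper and lower bounds meet at 3, so that is the treewidth.

Treewidth 3.
One optimal decomposition is:
Bags: B1 = {1, 3, 4, 5}  B2 = {0, 1, 3, 4}  B3 = {0, 1, 4, 6}  B4 = {1, 2, 3, 4}
Tree: B1–B2, B2–B3, B1–B4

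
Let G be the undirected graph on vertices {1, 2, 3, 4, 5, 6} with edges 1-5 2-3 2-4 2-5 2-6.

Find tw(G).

1

A width-1 tree decomposition is:
Bags: B1 = {1, 5}  B2 = {2, 5}  B3 = {2, 3}  B4 = {2, 4}  B5 = {2, 6}
Tree: B1–B2, B2–B3, B3–B4, B4–B5
The largest bag has 2 vertices, giving width 1; this decomposition certifies tw(G) ≤ 1. Since G has at least one edge (e.g. 1–5), it is not an edgeless graph, so tw(G) ≥ 1. The upper and lower bounds meet at 1, so that is the treewidth.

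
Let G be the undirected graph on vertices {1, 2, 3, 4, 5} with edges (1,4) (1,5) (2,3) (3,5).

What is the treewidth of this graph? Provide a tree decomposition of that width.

Treewidth 1.
One such decomposition:
Bags: B1 = {2, 3}  B2 = {3, 5}  B3 = {1, 5}  B4 = {1, 4}
Tree: B1–B2, B2–B3, B3–B4

The largest bag has 2 vertices, giving width 1; this decomposition certifies tw(G) ≤ 1. Since G has at least one edge (e.g. 2–3), it is not an edgeless graph, so tw(G) ≥ 1. Combining the bounds, tw(G) = 1.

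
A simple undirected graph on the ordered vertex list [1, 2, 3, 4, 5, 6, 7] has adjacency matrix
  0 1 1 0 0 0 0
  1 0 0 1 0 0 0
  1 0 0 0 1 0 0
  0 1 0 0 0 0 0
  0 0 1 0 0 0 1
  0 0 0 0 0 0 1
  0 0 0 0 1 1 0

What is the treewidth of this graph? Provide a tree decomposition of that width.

Treewidth 1.
One optimal decomposition is:
Bags: B1 = {2, 4}  B2 = {1, 2}  B3 = {1, 3}  B4 = {3, 5}  B5 = {5, 7}  B6 = {6, 7}
Tree: B1–B2, B2–B3, B3–B4, B4–B5, B5–B6

Every bag has size at most 2, so the width is 2 − 1 = 1 and tw(G) ≤ 1. Any graph with an edge has treewidth ≥ 1, and G has the edge 4–2. Combining the bounds, tw(G) = 1.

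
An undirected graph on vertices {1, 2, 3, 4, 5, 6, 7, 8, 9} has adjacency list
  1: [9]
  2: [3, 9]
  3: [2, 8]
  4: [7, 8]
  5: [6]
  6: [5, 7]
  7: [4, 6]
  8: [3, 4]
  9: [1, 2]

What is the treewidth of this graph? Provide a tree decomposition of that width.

Treewidth 1.
Bags: B1 = {1, 9}  B2 = {2, 9}  B3 = {2, 3}  B4 = {3, 8}  B5 = {4, 8}  B6 = {4, 7}  B7 = {6, 7}  B8 = {5, 6}
Tree: B1–B2, B2–B3, B3–B4, B4–B5, B5–B6, B6–B7, B7–B8

The largest bag has 2 vertices, giving width 1; this decomposition certifies tw(G) ≤ 1. Any graph with an edge has treewidth ≥ 1, and G has the edge 1–9. The upper and lower bounds meet at 1, so that is the treewidth.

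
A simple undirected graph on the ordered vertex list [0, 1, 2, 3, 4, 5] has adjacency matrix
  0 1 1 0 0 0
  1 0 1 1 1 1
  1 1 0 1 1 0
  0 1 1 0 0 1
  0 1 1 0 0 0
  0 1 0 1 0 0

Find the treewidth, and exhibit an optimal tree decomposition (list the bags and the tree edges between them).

Treewidth 2.
One such decomposition:
Bags: B1 = {0, 1, 2}  B2 = {1, 2, 3}  B3 = {1, 3, 5}  B4 = {1, 2, 4}
Tree: B1–B2, B2–B3, B2–B4

Every bag has size at most 3, so the width is 3 − 1 = 2 and tw(G) ≤ 2. On the other hand G contains the 3-clique {0, 1, 2}. A clique must lie in a single bag of any decomposition, so no decomposition can have width below 2. The upper and lower bounds meet at 2, so that is the treewidth.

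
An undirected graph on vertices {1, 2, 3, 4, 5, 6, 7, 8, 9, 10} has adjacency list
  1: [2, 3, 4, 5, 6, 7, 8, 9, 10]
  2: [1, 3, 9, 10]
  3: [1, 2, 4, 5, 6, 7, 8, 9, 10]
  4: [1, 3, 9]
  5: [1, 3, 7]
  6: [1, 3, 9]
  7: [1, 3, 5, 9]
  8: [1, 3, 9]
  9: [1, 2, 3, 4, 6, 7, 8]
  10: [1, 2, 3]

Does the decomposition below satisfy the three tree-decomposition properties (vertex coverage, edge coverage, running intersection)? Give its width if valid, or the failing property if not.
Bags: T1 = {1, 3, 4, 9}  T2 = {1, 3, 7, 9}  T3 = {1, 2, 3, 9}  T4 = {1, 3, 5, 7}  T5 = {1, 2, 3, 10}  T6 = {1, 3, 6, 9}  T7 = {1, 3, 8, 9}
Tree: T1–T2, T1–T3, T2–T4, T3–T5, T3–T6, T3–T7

Every vertex of G appears in some bag (union = {1, 2, 3, 4, 5, 6, 7, 8, 9, 10}); every edge is covered by a bag; and for each vertex v the set of bags containing v is connected in the bag tree. The decomposition is therefore valid. The largest bag has 4 vertices, so the width is 3.

Yes; width 3.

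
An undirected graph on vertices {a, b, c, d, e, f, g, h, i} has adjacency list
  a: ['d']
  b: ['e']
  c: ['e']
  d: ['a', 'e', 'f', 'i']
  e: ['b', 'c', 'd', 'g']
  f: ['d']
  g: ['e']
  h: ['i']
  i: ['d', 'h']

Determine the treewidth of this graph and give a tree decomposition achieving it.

Treewidth 1.
One such decomposition:
Bags: B1 = {d, e}  B2 = {e, g}  B3 = {a, d}  B4 = {d, f}  B5 = {b, e}  B6 = {d, i}  B7 = {c, e}  B8 = {h, i}
Tree: B1–B2, B1–B3, B1–B4, B2–B5, B3–B6, B2–B7, B6–B8

Each bag holds 2 vertices, so the decomposition has width 1, which upper-bounds the treewidth. G has an edge, so its treewidth is at least 1. The upper and lower bounds meet at 1, so that is the treewidth.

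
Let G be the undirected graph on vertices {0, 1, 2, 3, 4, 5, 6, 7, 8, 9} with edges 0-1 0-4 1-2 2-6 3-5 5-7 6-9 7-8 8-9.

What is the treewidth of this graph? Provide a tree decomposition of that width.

Each bag holds 2 vertices, so the decomposition has width 1, which upper-bounds the treewidth. Any graph with an edge has treewidth ≥ 1, and G has the edge 3–5. Combining the bounds, tw(G) = 1.

Treewidth 1.
Bags: B1 = {3, 5}  B2 = {5, 7}  B3 = {7, 8}  B4 = {8, 9}  B5 = {6, 9}  B6 = {2, 6}  B7 = {1, 2}  B8 = {0, 1}  B9 = {0, 4}
Tree: B1–B2, B2–B3, B3–B4, B4–B5, B5–B6, B6–B7, B7–B8, B8–B9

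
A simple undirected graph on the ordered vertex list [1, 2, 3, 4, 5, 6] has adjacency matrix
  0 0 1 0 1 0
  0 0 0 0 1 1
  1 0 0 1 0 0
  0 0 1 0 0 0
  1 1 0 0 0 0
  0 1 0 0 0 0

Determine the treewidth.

A width-1 tree decomposition is:
Bags: B1 = {3, 4}  B2 = {1, 3}  B3 = {1, 5}  B4 = {2, 5}  B5 = {2, 6}
Tree: B1–B2, B2–B3, B3–B4, B4–B5
The largest bag has 2 vertices, giving width 1; this decomposition certifies tw(G) ≤ 1. G has an edge, so its treewidth is at least 1. Combining the bounds, tw(G) = 1.

1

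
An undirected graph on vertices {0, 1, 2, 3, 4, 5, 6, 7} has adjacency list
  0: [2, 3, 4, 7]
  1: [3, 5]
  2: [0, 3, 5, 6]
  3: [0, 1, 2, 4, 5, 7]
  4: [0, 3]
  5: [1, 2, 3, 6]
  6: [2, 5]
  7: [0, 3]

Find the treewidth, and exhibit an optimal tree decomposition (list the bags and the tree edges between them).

Treewidth 2.
One such decomposition:
Bags: B1 = {0, 2, 3}  B2 = {2, 3, 5}  B3 = {2, 5, 6}  B4 = {1, 3, 5}  B5 = {0, 3, 7}  B6 = {0, 3, 4}
Tree: B1–B2, B2–B3, B2–B4, B1–B5, B1–B6

Every bag has size at most 3, so the width is 3 − 1 = 2 and tw(G) ≤ 2. For the lower bound, the 3 vertices {0, 2, 3} are pairwise adjacent, and any tree decomposition puts a clique entirely inside one bag — forcing width ≥ 2. The upper and lower bounds meet at 2, so that is the treewidth.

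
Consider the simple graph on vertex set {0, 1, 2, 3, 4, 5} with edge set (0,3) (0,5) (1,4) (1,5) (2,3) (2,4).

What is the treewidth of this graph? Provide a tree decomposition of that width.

Each bag holds 3 vertices, so the decomposition has width 2, which upper-bounds the treewidth. For the lower bound, G contains the cycle 1–5–0–3–2–4–1, so G is not a forest; only forests have treewidth ≤ 1, hence tw(G) ≥ 2. Therefore the treewidth is 2.

Treewidth 2.
One optimal decomposition is:
Bags: B1 = {0, 1, 5}  B2 = {0, 1, 3}  B3 = {1, 2, 3}  B4 = {1, 2, 4}
Tree: B1–B2, B2–B3, B3–B4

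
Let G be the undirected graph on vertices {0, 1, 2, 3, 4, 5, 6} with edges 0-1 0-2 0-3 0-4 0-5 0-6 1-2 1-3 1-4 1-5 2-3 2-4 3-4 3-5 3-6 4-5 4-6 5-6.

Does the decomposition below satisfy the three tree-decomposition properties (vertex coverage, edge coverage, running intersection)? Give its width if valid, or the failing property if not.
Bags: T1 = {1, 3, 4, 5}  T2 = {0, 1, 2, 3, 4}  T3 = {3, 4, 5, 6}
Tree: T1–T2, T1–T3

A tree decomposition must satisfy three properties: every vertex lies in some bag; for every edge, both endpoints lie together in some bag; and for every vertex, the bags containing it form a connected subtree. Here edge (0,5) lies in no bag, so the decomposition is invalid.

No — edge (0,5) lies in no bag.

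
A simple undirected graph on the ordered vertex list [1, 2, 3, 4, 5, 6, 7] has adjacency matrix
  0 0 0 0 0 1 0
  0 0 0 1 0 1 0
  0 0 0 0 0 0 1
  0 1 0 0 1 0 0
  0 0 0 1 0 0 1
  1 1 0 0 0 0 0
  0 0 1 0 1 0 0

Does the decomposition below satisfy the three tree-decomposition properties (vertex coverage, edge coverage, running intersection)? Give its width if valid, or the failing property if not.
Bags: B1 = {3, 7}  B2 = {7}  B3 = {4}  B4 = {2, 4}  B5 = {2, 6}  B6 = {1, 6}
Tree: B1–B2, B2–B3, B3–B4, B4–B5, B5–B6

No — vertex 5 appears in no bag.

A tree decomposition must satisfy three properties: every vertex lies in some bag; for every edge, both endpoints lie together in some bag; and for every vertex, the bags containing it form a connected subtree. Here vertex 5 appears in no bag, so the decomposition is invalid.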